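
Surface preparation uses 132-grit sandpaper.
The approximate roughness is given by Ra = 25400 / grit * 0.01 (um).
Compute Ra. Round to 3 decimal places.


Ra = 25400 / 132 * 0.01
= 254 / 132
= 1.924 um

1.924


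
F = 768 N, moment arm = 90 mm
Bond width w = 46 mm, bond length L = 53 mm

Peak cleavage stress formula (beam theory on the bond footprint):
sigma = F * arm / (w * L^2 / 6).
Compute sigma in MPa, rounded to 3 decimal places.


sigma = (768 * 90) / (46 * 2809 / 6)
= 69120 * 6 / 129214
= 414720 / 129214
= 3.210 MPa

3.210


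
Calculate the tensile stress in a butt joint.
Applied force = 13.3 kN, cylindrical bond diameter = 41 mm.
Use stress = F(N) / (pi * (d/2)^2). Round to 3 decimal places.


A = pi * 20.5^2 = 1320.2543 mm^2
sigma = 13300.0 / 1320.2543 = 10.074 MPa

10.074


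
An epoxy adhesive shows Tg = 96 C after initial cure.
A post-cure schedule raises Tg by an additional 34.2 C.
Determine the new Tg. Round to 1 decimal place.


New Tg = 96 + 34.2
= 130.2 C

130.2


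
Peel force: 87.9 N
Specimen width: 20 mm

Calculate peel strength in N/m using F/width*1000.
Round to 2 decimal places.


Peel strength = 87.9 / 20 * 1000 = 4395.00 N/m

4395.00


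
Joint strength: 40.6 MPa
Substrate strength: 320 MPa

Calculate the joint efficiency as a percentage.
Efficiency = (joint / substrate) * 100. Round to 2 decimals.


Efficiency = (40.6 / 320) * 100 = 12.69%

12.69


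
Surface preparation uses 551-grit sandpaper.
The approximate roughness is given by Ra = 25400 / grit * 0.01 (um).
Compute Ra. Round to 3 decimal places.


Ra = 25400 / 551 * 0.01
= 254 / 551
= 0.461 um

0.461


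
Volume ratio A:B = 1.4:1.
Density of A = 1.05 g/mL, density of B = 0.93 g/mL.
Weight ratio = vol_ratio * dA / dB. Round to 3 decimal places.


Wt ratio = 1.4 * 1.05 / 0.93
= 1.581

1.581


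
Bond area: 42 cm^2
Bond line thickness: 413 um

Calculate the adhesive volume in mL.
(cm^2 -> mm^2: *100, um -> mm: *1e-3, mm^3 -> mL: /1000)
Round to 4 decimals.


V = 42*100 * 413*1e-3 / 1000
= 1.7346 mL

1.7346


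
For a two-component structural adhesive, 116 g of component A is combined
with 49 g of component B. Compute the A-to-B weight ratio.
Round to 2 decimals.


Weight ratio A:B = 116 / 49
= 2.37

2.37


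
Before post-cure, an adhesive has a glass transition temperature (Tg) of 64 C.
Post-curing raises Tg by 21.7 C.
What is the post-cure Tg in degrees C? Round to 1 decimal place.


Tg_post = Tg_base + delta_Tg
= 64 + 21.7
= 85.7 C

85.7


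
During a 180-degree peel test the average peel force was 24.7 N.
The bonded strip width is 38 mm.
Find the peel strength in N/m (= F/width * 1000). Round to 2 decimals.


Peel strength = F/width * 1000
= 24.7 / 38 * 1000
= 650.00 N/m

650.00


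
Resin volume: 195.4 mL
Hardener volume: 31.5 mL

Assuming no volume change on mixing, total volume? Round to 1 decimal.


V_total = 195.4 + 31.5 = 226.9 mL

226.9


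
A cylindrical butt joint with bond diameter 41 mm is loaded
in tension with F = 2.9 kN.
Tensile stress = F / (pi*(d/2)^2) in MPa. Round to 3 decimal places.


Area = pi * (41/2)^2 = 1320.2543 mm^2
Stress = 2.9*1000 / 1320.2543
= 2.197 MPa

2.197


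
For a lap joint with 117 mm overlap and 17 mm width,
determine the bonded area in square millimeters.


Area = 117 * 17 = 1989 mm^2

1989


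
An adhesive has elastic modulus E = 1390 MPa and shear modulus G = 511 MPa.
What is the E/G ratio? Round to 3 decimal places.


E/G = 1390 / 511 = 2.720

2.720


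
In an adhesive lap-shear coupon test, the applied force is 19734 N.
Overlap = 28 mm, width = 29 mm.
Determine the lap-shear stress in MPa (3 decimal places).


stress = F / (overlap * width)
= 19734 / (28 * 29)
= 24.303 MPa

24.303


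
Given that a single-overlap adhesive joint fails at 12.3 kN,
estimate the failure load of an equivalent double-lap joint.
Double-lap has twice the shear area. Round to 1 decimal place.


Double-lap factor = 2
Expected load = 12.3 * 2 = 24.6 kN

24.6


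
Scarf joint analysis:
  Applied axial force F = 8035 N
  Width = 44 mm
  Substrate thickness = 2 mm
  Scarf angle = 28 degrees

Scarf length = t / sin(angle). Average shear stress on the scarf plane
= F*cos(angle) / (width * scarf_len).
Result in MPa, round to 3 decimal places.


Scarf length = 2 / sin(28 deg) = 4.2601 mm
cos(28 deg) = 0.882948
Shear = 8035 * 0.882948 / (44 * 4.2601)
= 37.848 MPa

37.848


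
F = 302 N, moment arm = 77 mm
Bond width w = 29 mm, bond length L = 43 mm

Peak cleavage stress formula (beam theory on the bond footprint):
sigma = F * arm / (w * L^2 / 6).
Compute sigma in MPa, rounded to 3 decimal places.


sigma = (302 * 77) / (29 * 1849 / 6)
= 23254 * 6 / 53621
= 139524 / 53621
= 2.602 MPa

2.602


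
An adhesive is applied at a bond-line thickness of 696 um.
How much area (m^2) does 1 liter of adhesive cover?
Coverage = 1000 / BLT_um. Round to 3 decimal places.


Coverage = 1000 / 696 = 1.437 m^2

1.437


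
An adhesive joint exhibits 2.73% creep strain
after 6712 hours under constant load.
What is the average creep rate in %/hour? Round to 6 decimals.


Creep rate = strain / time
= 2.73 / 6712
= 0.000407 %/h

0.000407


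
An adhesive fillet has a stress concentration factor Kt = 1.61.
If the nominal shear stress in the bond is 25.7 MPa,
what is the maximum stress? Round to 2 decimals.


Max stress = 25.7 * 1.61 = 41.38 MPa

41.38


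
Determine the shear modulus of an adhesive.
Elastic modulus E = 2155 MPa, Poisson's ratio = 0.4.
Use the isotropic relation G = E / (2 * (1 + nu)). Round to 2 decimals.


G = 2155 / (2*(1+0.4)) = 2155 / 2.80
= 769.64 MPa

769.64


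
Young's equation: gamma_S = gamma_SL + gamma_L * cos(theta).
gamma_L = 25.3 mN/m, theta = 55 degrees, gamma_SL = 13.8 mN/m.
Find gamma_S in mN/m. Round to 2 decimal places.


cos(55 deg) = 0.573576
gamma_S = 13.8 + 25.3 * 0.573576
= 28.31 mN/m

28.31


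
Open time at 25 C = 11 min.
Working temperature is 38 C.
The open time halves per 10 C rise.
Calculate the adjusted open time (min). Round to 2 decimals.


factor = 2^((38 - 25) / 10) = 2.4623
ot = 11 / 2.4623 = 4.47 min

4.47


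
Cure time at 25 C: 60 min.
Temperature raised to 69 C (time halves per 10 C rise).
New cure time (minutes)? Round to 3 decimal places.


Acceleration factor = 2^(44/10) = 21.1121
New time = 60 / 21.1121 = 2.842 min

2.842


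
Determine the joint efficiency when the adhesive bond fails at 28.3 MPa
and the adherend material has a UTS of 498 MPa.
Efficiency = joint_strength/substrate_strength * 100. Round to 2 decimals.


Joint efficiency = 28.3 / 498 * 100
= 5.68%

5.68


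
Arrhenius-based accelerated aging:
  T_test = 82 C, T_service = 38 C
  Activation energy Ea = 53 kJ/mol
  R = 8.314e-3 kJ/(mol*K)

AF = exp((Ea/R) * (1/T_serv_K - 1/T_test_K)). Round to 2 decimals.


T_test_K = 355.15, T_serv_K = 311.15
AF = exp((53/8.314e-3) * (1/311.15 - 1/355.15))
= 12.66

12.66


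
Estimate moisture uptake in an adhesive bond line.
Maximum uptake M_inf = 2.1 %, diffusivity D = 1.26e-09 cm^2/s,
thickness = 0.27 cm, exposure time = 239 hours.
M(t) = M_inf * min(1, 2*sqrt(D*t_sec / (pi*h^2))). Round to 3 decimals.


Convert time: 239 h = 860400 s
ratio = min(1, 2*sqrt(1.26e-09*860400/(pi*0.27^2)))
= 0.137603
M(t) = 2.1 * 0.137603 = 0.289%

0.289


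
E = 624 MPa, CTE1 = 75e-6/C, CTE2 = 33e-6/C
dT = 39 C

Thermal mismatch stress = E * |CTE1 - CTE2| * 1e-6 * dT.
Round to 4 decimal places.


= 624 * 42e-6 * 39
= 1.0221 MPa

1.0221


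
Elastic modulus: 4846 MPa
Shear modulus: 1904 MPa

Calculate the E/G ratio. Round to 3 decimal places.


E / G = 4846 / 1904 = 2.545

2.545


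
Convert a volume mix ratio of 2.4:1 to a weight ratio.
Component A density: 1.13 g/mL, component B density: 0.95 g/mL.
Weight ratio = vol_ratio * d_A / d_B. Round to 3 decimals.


= 2.4 * 1.13 / 0.95 = 2.855

2.855


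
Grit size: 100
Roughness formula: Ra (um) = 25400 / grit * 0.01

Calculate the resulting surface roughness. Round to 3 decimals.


Ra = 25400 / 100 * 0.01
= 2.540 um

2.540


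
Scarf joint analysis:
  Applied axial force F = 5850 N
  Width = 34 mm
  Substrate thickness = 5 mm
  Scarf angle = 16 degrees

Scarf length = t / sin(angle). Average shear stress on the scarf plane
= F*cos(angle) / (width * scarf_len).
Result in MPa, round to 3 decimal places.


Scarf length = 5 / sin(16 deg) = 18.1398 mm
cos(16 deg) = 0.961262
Shear = 5850 * 0.961262 / (34 * 18.1398)
= 9.118 MPa

9.118


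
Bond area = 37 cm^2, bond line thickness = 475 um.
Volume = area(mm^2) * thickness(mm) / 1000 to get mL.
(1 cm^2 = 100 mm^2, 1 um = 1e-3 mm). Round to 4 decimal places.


area_mm2 = 37 * 100 = 3700
blt_mm = 475 * 1e-3 = 0.475
vol_mm3 = 3700 * 0.475 = 1757.5
vol_mL = 1757.5 / 1000 = 1.7575 mL

1.7575


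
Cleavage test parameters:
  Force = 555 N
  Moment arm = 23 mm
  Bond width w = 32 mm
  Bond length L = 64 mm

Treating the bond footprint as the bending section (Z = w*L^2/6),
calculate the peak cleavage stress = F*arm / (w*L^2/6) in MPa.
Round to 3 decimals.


M = 555 * 23 = 12765 N*mm
Z = 32 * 64^2 / 6 = 131072 / 6 mm^3
sigma = M / Z = 6 * 12765 / 131072 = 76590 / 131072
= 0.584 MPa

0.584


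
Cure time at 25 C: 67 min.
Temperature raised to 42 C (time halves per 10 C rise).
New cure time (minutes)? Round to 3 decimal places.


Acceleration factor = 2^(17/10) = 3.2490
New time = 67 / 3.2490 = 20.622 min

20.622


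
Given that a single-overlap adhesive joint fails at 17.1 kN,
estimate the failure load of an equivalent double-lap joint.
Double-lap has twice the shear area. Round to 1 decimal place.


Double-lap factor = 2
Expected load = 17.1 * 2 = 34.2 kN

34.2


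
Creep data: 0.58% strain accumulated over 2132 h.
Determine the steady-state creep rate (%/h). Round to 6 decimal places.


Rate = 0.58 / 2132 = 0.000272 %/h

0.000272


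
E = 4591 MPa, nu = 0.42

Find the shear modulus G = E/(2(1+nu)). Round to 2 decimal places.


G = 4591 / (2 * 1.42)
= 1616.55 MPa

1616.55


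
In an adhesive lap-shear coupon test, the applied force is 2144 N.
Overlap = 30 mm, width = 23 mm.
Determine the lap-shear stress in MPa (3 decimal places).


stress = F / (overlap * width)
= 2144 / (30 * 23)
= 3.107 MPa

3.107


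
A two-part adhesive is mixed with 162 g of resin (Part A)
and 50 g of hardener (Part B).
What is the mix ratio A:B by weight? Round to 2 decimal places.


Mix ratio = mass_A / mass_B
= 162 / 50
= 3.24

3.24


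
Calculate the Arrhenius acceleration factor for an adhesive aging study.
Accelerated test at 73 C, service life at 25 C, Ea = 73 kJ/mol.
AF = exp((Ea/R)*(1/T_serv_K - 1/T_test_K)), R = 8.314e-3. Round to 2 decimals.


T_test = 346.15 K, T_serv = 298.15 K
Ea/R = 73 / 0.008314 = 8780.37
AF = exp(8780.37 * (1/298.15 - 1/346.15))
= 59.37

59.37


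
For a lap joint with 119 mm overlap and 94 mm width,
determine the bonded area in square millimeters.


Area = 119 * 94 = 11186 mm^2

11186


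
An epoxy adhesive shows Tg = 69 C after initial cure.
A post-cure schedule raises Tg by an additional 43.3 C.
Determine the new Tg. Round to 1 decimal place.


New Tg = 69 + 43.3
= 112.3 C

112.3


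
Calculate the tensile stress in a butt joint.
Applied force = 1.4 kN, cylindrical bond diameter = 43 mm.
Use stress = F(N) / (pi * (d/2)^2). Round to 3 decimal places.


A = pi * 21.5^2 = 1452.2012 mm^2
sigma = 1400.0 / 1452.2012 = 0.964 MPa

0.964


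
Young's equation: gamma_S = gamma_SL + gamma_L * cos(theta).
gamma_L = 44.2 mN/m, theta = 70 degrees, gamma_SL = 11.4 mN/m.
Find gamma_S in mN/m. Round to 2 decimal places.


cos(70 deg) = 0.342020
gamma_S = 11.4 + 44.2 * 0.342020
= 26.52 mN/m

26.52


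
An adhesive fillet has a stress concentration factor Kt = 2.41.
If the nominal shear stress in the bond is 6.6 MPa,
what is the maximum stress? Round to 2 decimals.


Max stress = 6.6 * 2.41 = 15.91 MPa

15.91


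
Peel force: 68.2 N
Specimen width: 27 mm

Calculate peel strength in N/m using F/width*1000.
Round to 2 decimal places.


Peel strength = 68.2 / 27 * 1000 = 2525.93 N/m

2525.93


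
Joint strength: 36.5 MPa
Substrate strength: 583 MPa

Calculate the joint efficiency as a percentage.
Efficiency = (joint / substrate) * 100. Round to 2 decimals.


Efficiency = (36.5 / 583) * 100 = 6.26%

6.26


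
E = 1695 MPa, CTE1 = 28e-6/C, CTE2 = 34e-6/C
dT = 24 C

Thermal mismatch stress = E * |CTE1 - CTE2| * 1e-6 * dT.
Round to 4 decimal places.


= 1695 * 6e-6 * 24
= 0.2441 MPa

0.2441


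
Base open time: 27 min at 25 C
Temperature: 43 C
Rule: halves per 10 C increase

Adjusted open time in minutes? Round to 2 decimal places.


Acceleration = 2^((43-25)/10) = 3.4822
Open time = 27 / 3.4822 = 7.75 min

7.75


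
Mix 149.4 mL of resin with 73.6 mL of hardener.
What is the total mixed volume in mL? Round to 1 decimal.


Total = 149.4 + 73.6 = 223.0 mL

223.0


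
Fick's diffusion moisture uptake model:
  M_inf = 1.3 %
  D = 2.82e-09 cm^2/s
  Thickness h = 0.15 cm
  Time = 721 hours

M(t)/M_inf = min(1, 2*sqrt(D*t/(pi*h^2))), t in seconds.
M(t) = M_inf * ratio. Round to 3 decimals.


t_sec = 721 * 3600 = 2595600
ratio = 2*sqrt(2.82e-09*2595600/(pi*0.15^2))
= min(1, 0.643587)
= 0.643587
M(t) = 1.3 * 0.643587 = 0.837 %

0.837


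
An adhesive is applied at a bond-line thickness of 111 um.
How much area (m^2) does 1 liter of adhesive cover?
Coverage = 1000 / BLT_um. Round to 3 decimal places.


Coverage = 1000 / 111 = 9.009 m^2

9.009


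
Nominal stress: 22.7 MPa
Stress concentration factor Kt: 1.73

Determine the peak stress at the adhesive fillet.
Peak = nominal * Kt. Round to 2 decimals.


Peak stress = 22.7 * 1.73
= 39.27 MPa

39.27


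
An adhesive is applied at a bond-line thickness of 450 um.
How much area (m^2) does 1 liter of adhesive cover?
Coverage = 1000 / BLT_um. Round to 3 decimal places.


Coverage = 1000 / 450 = 2.222 m^2

2.222


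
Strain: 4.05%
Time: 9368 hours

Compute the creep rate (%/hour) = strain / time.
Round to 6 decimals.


Creep rate = 4.05 / 9368
= 0.000432 %/h

0.000432


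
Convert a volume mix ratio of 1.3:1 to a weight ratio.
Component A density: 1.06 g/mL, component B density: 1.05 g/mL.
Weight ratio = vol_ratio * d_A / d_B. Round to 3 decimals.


= 1.3 * 1.06 / 1.05 = 1.312

1.312


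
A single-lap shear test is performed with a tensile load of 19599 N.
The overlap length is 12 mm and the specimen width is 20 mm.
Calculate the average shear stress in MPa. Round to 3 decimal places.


Shear stress = F / (overlap * width)
= 19599 / (12 * 20)
= 19599 / 240
= 81.663 MPa

81.663


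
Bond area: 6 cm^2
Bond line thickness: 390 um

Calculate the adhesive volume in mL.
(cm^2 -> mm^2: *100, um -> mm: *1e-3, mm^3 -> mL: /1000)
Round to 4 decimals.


V = 6*100 * 390*1e-3 / 1000
= 0.2340 mL

0.2340


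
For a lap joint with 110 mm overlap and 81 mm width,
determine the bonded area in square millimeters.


Area = 110 * 81 = 8910 mm^2

8910


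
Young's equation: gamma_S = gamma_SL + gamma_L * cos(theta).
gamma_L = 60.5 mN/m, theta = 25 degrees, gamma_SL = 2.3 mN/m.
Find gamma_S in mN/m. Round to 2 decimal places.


cos(25 deg) = 0.906308
gamma_S = 2.3 + 60.5 * 0.906308
= 57.13 mN/m

57.13


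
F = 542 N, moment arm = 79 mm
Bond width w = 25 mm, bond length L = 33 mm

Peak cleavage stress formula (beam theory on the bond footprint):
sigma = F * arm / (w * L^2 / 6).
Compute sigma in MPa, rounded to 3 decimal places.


sigma = (542 * 79) / (25 * 1089 / 6)
= 42818 * 6 / 27225
= 256908 / 27225
= 9.436 MPa

9.436


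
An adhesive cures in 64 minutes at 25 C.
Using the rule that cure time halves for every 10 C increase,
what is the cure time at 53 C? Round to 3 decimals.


Factor = 2^((53 - 25) / 10) = 6.9644
Cure time = 64 / 6.9644
= 9.190 minutes

9.190


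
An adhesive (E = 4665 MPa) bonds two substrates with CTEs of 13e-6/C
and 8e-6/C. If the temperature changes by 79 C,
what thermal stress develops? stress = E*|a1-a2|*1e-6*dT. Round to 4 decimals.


Stress = 4665 * |13 - 8| * 1e-6 * 79
= 1.8427 MPa

1.8427


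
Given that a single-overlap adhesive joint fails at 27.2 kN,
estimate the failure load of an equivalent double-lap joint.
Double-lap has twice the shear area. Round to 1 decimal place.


Double-lap factor = 2
Expected load = 27.2 * 2 = 54.4 kN

54.4


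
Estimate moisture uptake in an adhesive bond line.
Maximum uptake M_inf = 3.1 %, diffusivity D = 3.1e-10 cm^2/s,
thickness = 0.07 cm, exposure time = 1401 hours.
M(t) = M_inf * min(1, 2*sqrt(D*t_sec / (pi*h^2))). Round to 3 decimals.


Convert time: 1401 h = 5043600 s
ratio = min(1, 2*sqrt(3.1e-10*5043600/(pi*0.07^2)))
= 0.637394
M(t) = 3.1 * 0.637394 = 1.976%

1.976


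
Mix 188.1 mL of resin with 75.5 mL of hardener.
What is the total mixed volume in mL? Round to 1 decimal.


Total = 188.1 + 75.5 = 263.6 mL

263.6


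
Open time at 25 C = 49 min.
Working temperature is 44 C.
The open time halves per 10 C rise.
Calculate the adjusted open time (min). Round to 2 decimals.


factor = 2^((44 - 25) / 10) = 3.7321
ot = 49 / 3.7321 = 13.13 min

13.13


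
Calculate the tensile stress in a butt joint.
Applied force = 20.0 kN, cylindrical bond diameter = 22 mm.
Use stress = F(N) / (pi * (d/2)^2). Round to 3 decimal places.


A = pi * 11.0^2 = 380.1327 mm^2
sigma = 20000.0 / 380.1327 = 52.613 MPa

52.613


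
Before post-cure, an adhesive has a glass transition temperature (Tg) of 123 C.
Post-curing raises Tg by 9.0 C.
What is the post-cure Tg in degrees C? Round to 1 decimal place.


Tg_post = Tg_base + delta_Tg
= 123 + 9.0
= 132.0 C

132.0


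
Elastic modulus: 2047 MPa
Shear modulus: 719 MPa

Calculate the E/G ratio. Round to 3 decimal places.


E / G = 2047 / 719 = 2.847

2.847


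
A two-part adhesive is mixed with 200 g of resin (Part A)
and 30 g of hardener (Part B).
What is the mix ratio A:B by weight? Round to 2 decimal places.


Mix ratio = mass_A / mass_B
= 200 / 30
= 6.67

6.67


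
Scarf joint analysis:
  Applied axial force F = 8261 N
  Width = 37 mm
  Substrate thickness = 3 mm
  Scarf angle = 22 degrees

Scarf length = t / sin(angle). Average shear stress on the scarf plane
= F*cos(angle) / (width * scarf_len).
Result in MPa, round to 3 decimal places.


Scarf length = 3 / sin(22 deg) = 8.0084 mm
cos(22 deg) = 0.927184
Shear = 8261 * 0.927184 / (37 * 8.0084)
= 25.849 MPa

25.849


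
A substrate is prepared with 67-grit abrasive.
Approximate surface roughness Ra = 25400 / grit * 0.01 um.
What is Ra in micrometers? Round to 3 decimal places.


Ra = 25400 / 67 * 0.01 = 3.791 um

3.791


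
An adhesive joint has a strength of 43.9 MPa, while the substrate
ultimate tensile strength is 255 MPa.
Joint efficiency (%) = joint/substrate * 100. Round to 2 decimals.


Efficiency = 43.9 / 255 * 100
= 17.22%

17.22


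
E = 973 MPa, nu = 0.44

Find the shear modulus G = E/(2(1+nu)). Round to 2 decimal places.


G = 973 / (2 * 1.44)
= 337.85 MPa

337.85


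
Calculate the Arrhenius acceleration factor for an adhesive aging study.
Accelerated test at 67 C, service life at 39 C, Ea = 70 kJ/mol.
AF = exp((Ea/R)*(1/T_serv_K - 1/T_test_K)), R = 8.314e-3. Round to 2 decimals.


T_test = 340.15 K, T_serv = 312.15 K
Ea/R = 70 / 0.008314 = 8419.53
AF = exp(8419.53 * (1/312.15 - 1/340.15))
= 9.21

9.21


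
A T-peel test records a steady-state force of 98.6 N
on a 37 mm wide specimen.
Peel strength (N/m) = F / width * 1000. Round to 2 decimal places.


Peel strength = 98.6 / 37 * 1000
= 2664.86 N/m

2664.86


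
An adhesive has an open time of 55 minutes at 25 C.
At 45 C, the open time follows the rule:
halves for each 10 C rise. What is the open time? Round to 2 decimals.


Factor = 2^((45-25)/10) = 4.0000
Open time = 55 / 4.0000 = 13.75 min

13.75


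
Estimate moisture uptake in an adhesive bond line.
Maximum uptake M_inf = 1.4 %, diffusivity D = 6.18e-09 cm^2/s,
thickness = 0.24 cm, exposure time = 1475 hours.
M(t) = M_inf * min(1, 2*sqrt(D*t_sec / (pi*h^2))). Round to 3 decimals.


Convert time: 1475 h = 5310000 s
ratio = min(1, 2*sqrt(6.18e-09*5310000/(pi*0.24^2)))
= 0.851697
M(t) = 1.4 * 0.851697 = 1.192%

1.192


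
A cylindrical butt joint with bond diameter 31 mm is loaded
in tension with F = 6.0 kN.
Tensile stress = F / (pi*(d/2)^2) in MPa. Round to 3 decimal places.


Area = pi * (31/2)^2 = 754.7676 mm^2
Stress = 6.0*1000 / 754.7676
= 7.949 MPa

7.949


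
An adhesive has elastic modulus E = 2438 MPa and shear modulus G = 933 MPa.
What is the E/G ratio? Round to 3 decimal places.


E/G = 2438 / 933 = 2.613

2.613


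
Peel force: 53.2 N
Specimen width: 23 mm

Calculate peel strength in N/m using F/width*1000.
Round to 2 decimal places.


Peel strength = 53.2 / 23 * 1000 = 2313.04 N/m

2313.04


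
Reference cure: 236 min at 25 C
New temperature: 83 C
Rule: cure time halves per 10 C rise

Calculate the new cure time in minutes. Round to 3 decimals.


factor = 2^((83-25)/10) = 55.7152
t_new = 236 / 55.7152 = 4.236 min

4.236


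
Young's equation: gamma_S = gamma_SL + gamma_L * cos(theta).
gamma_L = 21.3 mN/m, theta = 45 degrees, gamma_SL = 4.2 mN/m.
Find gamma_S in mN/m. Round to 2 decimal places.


cos(45 deg) = 0.707107
gamma_S = 4.2 + 21.3 * 0.707107
= 19.26 mN/m

19.26


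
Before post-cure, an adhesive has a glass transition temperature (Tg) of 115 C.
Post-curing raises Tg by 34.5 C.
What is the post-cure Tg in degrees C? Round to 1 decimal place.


Tg_post = Tg_base + delta_Tg
= 115 + 34.5
= 149.5 C

149.5


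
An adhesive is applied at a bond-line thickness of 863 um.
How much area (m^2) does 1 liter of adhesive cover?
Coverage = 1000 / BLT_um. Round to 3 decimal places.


Coverage = 1000 / 863 = 1.159 m^2

1.159


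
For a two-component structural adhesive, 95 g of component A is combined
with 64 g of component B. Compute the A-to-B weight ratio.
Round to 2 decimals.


Weight ratio A:B = 95 / 64
= 1.48

1.48


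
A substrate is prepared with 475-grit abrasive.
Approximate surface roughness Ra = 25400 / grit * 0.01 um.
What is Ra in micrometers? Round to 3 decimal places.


Ra = 25400 / 475 * 0.01 = 0.535 um

0.535


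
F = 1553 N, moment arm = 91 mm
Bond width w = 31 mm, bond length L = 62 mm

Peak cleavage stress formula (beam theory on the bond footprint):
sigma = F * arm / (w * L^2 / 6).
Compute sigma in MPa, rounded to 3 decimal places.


sigma = (1553 * 91) / (31 * 3844 / 6)
= 141323 * 6 / 119164
= 847938 / 119164
= 7.116 MPa

7.116


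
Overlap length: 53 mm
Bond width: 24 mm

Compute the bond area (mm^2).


Bond area = 53 * 24 = 1272 mm^2

1272


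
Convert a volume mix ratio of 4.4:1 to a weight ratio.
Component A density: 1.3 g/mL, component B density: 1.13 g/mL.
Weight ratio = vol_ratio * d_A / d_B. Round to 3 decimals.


= 4.4 * 1.3 / 1.13 = 5.062

5.062


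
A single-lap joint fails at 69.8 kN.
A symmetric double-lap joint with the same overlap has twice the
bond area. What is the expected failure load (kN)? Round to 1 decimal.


Double-lap load = 2 * 69.8 = 139.6 kN

139.6


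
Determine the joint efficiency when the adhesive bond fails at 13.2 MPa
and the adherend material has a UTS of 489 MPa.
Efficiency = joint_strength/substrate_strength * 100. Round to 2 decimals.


Joint efficiency = 13.2 / 489 * 100
= 2.70%

2.70


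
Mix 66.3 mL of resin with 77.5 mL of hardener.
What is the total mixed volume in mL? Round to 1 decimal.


Total = 66.3 + 77.5 = 143.8 mL

143.8


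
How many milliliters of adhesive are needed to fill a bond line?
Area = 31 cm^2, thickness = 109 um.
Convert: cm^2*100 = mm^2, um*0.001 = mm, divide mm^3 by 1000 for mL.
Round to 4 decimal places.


= (31 * 100) * (109 * 0.001) / 1000
= 0.3379 mL

0.3379


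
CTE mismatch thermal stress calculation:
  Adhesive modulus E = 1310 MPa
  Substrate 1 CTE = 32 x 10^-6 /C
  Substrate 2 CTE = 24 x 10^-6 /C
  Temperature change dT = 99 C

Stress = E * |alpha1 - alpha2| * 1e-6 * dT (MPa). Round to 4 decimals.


delta_alpha = |32 - 24| = 8 x 10^-6/C
Stress = 1310 * 8e-6 * 99
= 1.0375 MPa

1.0375


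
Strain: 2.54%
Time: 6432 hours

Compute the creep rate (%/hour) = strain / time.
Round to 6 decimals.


Creep rate = 2.54 / 6432
= 0.000395 %/h

0.000395


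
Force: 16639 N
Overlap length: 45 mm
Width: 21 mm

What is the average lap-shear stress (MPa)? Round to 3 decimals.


Average shear stress = F / (overlap * width)
= 16639 / (45 * 21)
= 17.607 MPa

17.607


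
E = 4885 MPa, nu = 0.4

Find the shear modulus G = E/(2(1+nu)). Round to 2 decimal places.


G = 4885 / (2 * 1.40)
= 1744.64 MPa

1744.64


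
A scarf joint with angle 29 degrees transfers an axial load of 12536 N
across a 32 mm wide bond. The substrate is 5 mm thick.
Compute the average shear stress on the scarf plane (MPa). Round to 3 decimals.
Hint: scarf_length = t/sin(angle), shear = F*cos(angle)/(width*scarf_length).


scarf_length = 5 / sin(29 deg) = 10.3133 mm
cos(29 deg) = 0.874620
shear stress = 12536 * 0.874620 / (32 * 10.3133)
= 33.222 MPa

33.222


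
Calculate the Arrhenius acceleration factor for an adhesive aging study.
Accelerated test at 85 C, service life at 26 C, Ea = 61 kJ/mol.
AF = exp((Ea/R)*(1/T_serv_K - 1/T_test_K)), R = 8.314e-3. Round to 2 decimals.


T_test = 358.15 K, T_serv = 299.15 K
Ea/R = 61 / 0.008314 = 7337.02
AF = exp(7337.02 * (1/299.15 - 1/358.15))
= 56.85

56.85


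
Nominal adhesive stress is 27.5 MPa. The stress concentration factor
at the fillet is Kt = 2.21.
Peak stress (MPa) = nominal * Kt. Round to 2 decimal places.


Peak = 27.5 * 2.21 = 60.78 MPa

60.78


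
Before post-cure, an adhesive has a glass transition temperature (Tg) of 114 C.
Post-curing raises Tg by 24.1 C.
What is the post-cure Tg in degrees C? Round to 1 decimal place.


Tg_post = Tg_base + delta_Tg
= 114 + 24.1
= 138.1 C

138.1


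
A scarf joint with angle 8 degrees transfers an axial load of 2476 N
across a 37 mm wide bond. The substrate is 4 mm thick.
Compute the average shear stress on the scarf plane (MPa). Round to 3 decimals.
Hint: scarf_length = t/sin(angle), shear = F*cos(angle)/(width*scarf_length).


scarf_length = 4 / sin(8 deg) = 28.7412 mm
cos(8 deg) = 0.990268
shear stress = 2476 * 0.990268 / (37 * 28.7412)
= 2.306 MPa

2.306


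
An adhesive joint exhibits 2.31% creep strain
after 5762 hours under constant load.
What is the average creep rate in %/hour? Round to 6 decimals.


Creep rate = strain / time
= 2.31 / 5762
= 0.000401 %/h

0.000401


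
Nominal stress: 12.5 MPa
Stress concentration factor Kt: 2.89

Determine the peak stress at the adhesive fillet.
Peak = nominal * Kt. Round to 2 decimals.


Peak stress = 12.5 * 2.89
= 36.13 MPa

36.13


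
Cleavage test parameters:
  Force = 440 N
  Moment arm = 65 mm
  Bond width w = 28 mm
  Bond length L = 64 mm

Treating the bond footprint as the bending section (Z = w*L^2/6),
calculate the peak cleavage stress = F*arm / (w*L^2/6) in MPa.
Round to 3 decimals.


M = 440 * 65 = 28600 N*mm
Z = 28 * 64^2 / 6 = 114688 / 6 mm^3
sigma = M / Z = 6 * 28600 / 114688 = 171600 / 114688
= 1.496 MPa

1.496


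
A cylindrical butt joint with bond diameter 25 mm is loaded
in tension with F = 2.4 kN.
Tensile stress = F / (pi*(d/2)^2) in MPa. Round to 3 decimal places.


Area = pi * (25/2)^2 = 490.8739 mm^2
Stress = 2.4*1000 / 490.8739
= 4.889 MPa

4.889


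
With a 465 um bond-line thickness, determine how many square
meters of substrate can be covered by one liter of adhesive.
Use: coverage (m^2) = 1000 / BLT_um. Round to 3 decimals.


Coverage = 1000 / 465 = 2.151 m^2

2.151


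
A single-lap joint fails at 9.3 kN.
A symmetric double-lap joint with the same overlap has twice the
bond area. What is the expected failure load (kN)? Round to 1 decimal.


Double-lap load = 2 * 9.3 = 18.6 kN

18.6


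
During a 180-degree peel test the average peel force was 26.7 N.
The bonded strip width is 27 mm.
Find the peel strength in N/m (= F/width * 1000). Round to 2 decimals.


Peel strength = F/width * 1000
= 26.7 / 27 * 1000
= 988.89 N/m

988.89


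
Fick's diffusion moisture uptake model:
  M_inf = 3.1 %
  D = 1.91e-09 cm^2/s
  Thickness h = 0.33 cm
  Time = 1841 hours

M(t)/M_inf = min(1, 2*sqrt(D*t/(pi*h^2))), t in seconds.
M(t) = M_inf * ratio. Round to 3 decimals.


t_sec = 1841 * 3600 = 6627600
ratio = 2*sqrt(1.91e-09*6627600/(pi*0.33^2))
= min(1, 0.384712)
= 0.384712
M(t) = 3.1 * 0.384712 = 1.193 %

1.193


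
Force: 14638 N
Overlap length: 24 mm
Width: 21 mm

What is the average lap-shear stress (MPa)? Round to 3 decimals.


Average shear stress = F / (overlap * width)
= 14638 / (24 * 21)
= 29.044 MPa

29.044


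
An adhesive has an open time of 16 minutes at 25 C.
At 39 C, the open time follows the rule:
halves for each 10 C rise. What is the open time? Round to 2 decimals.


Factor = 2^((39-25)/10) = 2.6390
Open time = 16 / 2.6390 = 6.06 min

6.06


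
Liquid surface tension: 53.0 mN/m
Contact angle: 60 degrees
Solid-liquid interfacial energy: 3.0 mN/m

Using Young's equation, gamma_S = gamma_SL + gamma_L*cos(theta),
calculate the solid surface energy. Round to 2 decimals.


gamma_S = 3.0 + 53.0 * cos(60)
= 29.50 mN/m

29.50


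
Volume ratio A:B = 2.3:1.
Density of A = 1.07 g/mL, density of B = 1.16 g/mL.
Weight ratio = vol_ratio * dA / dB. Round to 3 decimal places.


Wt ratio = 2.3 * 1.07 / 1.16
= 2.122

2.122


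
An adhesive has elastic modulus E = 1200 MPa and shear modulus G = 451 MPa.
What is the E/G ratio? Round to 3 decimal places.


E/G = 1200 / 451 = 2.661

2.661


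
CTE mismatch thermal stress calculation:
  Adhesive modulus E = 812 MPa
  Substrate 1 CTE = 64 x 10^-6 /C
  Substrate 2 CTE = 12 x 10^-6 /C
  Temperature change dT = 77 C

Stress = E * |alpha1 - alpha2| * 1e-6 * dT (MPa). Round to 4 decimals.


delta_alpha = |64 - 12| = 52 x 10^-6/C
Stress = 812 * 52e-6 * 77
= 3.2512 MPa

3.2512


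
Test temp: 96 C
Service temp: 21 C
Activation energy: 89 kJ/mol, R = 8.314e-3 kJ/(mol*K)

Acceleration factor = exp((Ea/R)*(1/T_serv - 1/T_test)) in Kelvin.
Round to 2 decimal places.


AF = exp((89/0.008314)*(1/294.15 - 1/369.15))
= 1625.92

1625.92


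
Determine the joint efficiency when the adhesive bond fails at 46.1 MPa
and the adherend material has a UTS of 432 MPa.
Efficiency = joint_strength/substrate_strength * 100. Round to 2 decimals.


Joint efficiency = 46.1 / 432 * 100
= 10.67%

10.67


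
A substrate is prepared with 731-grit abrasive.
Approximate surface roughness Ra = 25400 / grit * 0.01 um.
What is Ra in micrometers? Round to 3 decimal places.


Ra = 25400 / 731 * 0.01 = 0.347 um

0.347


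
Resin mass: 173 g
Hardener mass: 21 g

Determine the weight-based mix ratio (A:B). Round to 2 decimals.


Ratio = 173 / 21 = 8.24

8.24


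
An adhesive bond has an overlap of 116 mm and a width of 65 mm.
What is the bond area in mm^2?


Bond area = overlap * width
= 116 * 65
= 7540 mm^2

7540


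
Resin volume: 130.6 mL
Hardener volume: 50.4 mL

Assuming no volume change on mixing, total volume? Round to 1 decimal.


V_total = 130.6 + 50.4 = 181.0 mL

181.0


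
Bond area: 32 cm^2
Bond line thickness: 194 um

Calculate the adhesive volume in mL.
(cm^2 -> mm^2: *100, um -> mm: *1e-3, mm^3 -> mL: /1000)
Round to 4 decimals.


V = 32*100 * 194*1e-3 / 1000
= 0.6208 mL

0.6208


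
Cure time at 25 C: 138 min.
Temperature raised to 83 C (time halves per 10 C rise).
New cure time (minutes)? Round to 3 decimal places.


Acceleration factor = 2^(58/10) = 55.7152
New time = 138 / 55.7152 = 2.477 min

2.477


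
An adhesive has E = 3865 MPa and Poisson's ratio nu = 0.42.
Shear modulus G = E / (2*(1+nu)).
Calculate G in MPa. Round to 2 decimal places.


G = 3865 / (2*(1+0.42))
= 3865 / 2.84
= 1360.92 MPa

1360.92


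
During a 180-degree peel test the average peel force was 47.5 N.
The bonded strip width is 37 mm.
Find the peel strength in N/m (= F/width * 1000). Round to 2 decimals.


Peel strength = F/width * 1000
= 47.5 / 37 * 1000
= 1283.78 N/m

1283.78


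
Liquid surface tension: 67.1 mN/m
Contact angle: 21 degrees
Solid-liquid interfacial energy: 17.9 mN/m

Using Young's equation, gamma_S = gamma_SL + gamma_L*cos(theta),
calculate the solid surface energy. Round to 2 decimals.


gamma_S = 17.9 + 67.1 * cos(21)
= 80.54 mN/m

80.54


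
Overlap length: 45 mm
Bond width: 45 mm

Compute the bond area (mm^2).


Bond area = 45 * 45 = 2025 mm^2

2025


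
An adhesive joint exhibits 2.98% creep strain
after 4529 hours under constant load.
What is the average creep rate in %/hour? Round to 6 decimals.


Creep rate = strain / time
= 2.98 / 4529
= 0.000658 %/h

0.000658


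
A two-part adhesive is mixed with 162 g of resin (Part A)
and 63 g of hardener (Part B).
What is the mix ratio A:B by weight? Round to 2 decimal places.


Mix ratio = mass_A / mass_B
= 162 / 63
= 2.57

2.57


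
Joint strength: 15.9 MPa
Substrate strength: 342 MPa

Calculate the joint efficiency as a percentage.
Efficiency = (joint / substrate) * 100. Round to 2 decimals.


Efficiency = (15.9 / 342) * 100 = 4.65%

4.65


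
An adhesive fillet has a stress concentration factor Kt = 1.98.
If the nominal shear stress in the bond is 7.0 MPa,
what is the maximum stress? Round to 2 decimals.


Max stress = 7.0 * 1.98 = 13.86 MPa

13.86


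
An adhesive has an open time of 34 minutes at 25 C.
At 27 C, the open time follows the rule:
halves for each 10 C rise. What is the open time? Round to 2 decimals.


Factor = 2^((27-25)/10) = 1.1487
Open time = 34 / 1.1487 = 29.60 min

29.60


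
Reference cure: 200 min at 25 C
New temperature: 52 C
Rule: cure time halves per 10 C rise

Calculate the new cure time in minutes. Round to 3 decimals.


factor = 2^((52-25)/10) = 6.4980
t_new = 200 / 6.4980 = 30.779 min

30.779


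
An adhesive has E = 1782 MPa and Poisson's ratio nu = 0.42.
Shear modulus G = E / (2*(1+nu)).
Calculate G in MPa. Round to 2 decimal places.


G = 1782 / (2*(1+0.42))
= 1782 / 2.84
= 627.46 MPa

627.46


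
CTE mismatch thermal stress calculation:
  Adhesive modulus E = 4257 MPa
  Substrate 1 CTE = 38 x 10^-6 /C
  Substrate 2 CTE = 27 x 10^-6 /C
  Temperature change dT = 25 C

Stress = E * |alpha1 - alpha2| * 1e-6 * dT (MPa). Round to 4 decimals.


delta_alpha = |38 - 27| = 11 x 10^-6/C
Stress = 4257 * 11e-6 * 25
= 1.1707 MPa

1.1707


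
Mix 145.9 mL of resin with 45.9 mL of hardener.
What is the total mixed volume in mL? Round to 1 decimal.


Total = 145.9 + 45.9 = 191.8 mL

191.8


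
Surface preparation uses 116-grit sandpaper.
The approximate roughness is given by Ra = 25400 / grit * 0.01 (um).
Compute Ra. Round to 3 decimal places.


Ra = 25400 / 116 * 0.01
= 254 / 116
= 2.190 um

2.190


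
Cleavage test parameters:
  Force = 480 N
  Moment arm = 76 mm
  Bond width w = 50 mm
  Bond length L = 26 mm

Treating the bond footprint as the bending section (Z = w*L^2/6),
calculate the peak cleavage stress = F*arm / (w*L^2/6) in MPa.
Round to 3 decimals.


M = 480 * 76 = 36480 N*mm
Z = 50 * 26^2 / 6 = 33800 / 6 mm^3
sigma = M / Z = 6 * 36480 / 33800 = 218880 / 33800
= 6.476 MPa

6.476


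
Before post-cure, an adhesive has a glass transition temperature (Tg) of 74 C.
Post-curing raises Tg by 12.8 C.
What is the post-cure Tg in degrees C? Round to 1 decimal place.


Tg_post = Tg_base + delta_Tg
= 74 + 12.8
= 86.8 C

86.8


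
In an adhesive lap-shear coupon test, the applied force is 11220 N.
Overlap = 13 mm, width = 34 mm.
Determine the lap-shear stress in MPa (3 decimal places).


stress = F / (overlap * width)
= 11220 / (13 * 34)
= 25.385 MPa

25.385


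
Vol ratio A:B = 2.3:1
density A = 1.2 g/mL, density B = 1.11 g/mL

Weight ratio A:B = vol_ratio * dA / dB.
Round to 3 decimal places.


Weight ratio = 2.3 * 1.2 / 1.11
= 2.486

2.486


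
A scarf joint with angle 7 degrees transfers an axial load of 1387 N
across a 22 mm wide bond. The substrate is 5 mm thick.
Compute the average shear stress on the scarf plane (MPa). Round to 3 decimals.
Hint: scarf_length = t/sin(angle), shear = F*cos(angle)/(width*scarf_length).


scarf_length = 5 / sin(7 deg) = 41.0275 mm
cos(7 deg) = 0.992546
shear stress = 1387 * 0.992546 / (22 * 41.0275)
= 1.525 MPa

1.525


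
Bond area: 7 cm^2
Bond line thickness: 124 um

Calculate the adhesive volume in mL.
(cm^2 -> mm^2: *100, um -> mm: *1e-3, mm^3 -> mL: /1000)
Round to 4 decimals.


V = 7*100 * 124*1e-3 / 1000
= 0.0868 mL

0.0868


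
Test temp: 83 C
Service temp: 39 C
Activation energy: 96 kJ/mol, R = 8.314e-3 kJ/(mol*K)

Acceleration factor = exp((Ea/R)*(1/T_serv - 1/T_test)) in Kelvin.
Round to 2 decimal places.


AF = exp((96/0.008314)*(1/312.15 - 1/356.15))
= 96.55

96.55


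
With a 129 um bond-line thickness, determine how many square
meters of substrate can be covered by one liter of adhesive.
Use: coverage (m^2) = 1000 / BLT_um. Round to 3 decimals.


Coverage = 1000 / 129 = 7.752 m^2

7.752


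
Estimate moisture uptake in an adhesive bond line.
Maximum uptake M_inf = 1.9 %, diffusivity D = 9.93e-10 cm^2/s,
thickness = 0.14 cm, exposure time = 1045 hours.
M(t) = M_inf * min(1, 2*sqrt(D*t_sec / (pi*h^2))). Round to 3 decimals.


Convert time: 1045 h = 3762000 s
ratio = min(1, 2*sqrt(9.93e-10*3762000/(pi*0.14^2)))
= 0.492619
M(t) = 1.9 * 0.492619 = 0.936%

0.936


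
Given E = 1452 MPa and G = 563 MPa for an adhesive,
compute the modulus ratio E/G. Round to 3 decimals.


E/G ratio = 1452 / 563 = 2.579

2.579


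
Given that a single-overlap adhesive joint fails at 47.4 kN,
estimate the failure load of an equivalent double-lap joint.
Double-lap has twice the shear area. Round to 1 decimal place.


Double-lap factor = 2
Expected load = 47.4 * 2 = 94.8 kN

94.8


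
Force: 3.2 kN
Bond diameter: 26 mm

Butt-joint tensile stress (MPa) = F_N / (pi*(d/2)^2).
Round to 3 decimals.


F_N = 3.2 * 1000 = 3200.0 N
A = pi*(13.0)^2 = 530.9292 mm^2
stress = 3200.0 / 530.9292 = 6.027 MPa

6.027


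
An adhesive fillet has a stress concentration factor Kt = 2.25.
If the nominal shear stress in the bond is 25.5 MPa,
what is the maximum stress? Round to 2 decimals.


Max stress = 25.5 * 2.25 = 57.38 MPa

57.38


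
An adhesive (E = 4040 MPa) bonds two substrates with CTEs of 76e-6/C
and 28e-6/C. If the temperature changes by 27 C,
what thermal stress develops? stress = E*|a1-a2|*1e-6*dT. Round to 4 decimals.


Stress = 4040 * |76 - 28| * 1e-6 * 27
= 5.2358 MPa

5.2358


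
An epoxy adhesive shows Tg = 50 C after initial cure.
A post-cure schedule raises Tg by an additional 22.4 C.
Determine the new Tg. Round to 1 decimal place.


New Tg = 50 + 22.4
= 72.4 C

72.4


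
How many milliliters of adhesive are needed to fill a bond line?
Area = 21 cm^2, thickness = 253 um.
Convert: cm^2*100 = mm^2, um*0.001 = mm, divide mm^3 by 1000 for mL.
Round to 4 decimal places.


= (21 * 100) * (253 * 0.001) / 1000
= 0.5313 mL

0.5313


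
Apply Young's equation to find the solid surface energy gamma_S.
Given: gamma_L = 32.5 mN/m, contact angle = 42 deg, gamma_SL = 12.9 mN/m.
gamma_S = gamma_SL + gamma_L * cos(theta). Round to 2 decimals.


theta_rad = 42 * pi/180 = 0.733038
gamma_S = 12.9 + 32.5 * cos(0.733038)
= 37.05 mN/m

37.05


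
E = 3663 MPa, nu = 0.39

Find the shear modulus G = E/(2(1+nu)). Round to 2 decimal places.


G = 3663 / (2 * 1.39)
= 1317.63 MPa

1317.63


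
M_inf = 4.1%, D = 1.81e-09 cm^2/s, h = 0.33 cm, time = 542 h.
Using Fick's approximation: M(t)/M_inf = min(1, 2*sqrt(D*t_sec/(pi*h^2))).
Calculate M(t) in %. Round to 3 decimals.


t = 1951200 s
ratio = min(1, 2*sqrt(1.81e-09*1951200/(pi*0.1089)))
= 0.203204
M(t) = 4.1 * 0.203204 = 0.833%

0.833
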